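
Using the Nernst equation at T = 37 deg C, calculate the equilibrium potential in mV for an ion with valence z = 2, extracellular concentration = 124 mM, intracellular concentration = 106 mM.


E = (RT/(zF)) * ln(C_out/C_in)
T = 37 + 273.15 = 310.15 K
E = (8.314 * 310.15 / (2 * 96485)) * ln(124/106)
E = 2.096 mV


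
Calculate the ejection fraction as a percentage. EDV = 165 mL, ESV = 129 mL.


SV = EDV - ESV = 165 - 129 = 36 mL
EF = SV/EDV * 100 = 36/165 * 100
EF = 21.82%


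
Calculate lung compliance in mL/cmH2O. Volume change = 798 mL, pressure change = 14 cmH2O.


C = dV / dP
C = 798 / 14
C = 57 mL/cmH2O


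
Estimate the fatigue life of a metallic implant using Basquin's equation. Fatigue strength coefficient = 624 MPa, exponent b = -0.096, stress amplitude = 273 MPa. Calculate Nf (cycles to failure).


sigma_a = sigma_f' * (2Nf)^b
2Nf = (sigma_a/sigma_f')^(1/b)
2Nf = (273/624)^(1/-0.096)
2Nf = 5493.0291
Nf = 2747


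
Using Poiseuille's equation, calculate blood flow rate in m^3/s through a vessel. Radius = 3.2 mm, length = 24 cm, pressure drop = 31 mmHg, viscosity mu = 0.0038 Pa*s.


Q = pi*r^4*dP / (8*mu*L)
r = 0.0032 m, L = 0.24 m
dP = 31 mmHg = 4132.982 Pa
Q = 1.8661e-04 m^3/s


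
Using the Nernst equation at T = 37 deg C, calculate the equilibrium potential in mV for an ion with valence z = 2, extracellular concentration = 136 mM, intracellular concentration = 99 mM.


E = (RT/(zF)) * ln(C_out/C_in)
T = 37 + 273.15 = 310.15 K
E = (8.314 * 310.15 / (2 * 96485)) * ln(136/99)
E = 4.243 mV


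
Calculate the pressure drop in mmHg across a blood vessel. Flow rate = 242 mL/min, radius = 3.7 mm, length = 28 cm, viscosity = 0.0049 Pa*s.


dP = 8*mu*L*Q / (pi*r^4)
Q = 242 mL/min = 4.03333e-06 m^3/s
dP = 75.1884 Pa = 75.1884 / 133.322 mmHg = 0.564 mmHg


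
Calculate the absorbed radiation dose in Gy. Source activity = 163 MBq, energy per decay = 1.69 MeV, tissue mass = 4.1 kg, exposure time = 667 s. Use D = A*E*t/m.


A = 163 MBq = 1.6300e+08 Bq
E = 1.69 MeV = 2.70738e-13 J
D = A*E*t/m = 1.6300e+08*2.70738e-13*667/4.1
D = 0.007179 Gy


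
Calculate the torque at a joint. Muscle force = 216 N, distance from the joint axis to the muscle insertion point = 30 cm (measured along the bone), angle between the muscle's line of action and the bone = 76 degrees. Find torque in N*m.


Torque = F * d * sin(theta)   (moment arm = d*sin(theta))
d = 30 cm = 0.3 m
Torque = 216 * 0.3 * sin(76)
Torque = 62.88 N*m


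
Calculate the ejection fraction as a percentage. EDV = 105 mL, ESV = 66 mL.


SV = EDV - ESV = 105 - 66 = 39 mL
EF = SV/EDV * 100 = 39/105 * 100
EF = 37.14%


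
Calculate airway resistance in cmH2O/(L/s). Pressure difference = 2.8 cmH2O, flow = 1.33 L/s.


R = dP / flow
R = 2.8 / 1.33
R = 2.105 cmH2O/(L/s)


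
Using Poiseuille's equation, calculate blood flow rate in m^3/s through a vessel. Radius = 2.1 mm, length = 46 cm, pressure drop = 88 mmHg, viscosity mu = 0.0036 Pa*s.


Q = pi*r^4*dP / (8*mu*L)
r = 0.0021 m, L = 0.46 m
dP = 88 mmHg = 11732.336 Pa
Q = 5.4108e-05 m^3/s


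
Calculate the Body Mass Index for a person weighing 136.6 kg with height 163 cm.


BMI = weight / height^2
height = 163 cm = 1.63 m
BMI = 136.6 / 1.63^2
BMI = 51.41 kg/m^2


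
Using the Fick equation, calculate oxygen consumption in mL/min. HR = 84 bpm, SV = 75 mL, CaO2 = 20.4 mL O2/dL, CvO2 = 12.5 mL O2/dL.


CO = HR*SV = 84*75/1000 = 6.3 L/min
a-v O2 diff = 20.4 - 12.5 = 7.9 mL/dL
VO2 = CO * (CaO2-CvO2) * 10 dL/L
VO2 = 6.3 * 7.9 * 10
VO2 = 497.7 mL/min


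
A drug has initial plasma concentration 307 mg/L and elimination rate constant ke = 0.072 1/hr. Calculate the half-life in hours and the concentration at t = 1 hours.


t_half = ln(2) / ke = 0.693147 / 0.072 = 9.627 hr
C(t) = C0 * exp(-ke*t) = 307 * exp(-0.072*1)
C(1) = 285.7 mg/L


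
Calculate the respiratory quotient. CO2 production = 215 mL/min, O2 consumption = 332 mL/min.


RQ = VCO2 / VO2
RQ = 215 / 332
RQ = 0.6476


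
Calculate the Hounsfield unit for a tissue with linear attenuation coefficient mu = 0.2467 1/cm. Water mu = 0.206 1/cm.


HU = ((mu_tissue - mu_water) / mu_water) * 1000
HU = ((0.2467 - 0.206) / 0.206) * 1000
HU = 197.6


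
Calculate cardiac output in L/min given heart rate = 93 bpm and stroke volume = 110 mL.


CO = HR * SV
CO = 93 * 110 / 1000
CO = 10.23 L/min


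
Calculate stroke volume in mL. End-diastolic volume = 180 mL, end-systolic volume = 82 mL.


SV = EDV - ESV
SV = 180 - 82
SV = 98 mL


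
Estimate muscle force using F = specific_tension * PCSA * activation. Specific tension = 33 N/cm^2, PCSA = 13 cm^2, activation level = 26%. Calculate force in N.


F = sigma * PCSA * activation
F = 33 * 13 * 0.26
F = 111.5 N


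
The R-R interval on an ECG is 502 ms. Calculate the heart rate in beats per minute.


HR = 60 / RR_interval(s)
RR = 502 ms = 0.502 s
HR = 60 / 0.502 = 119.5 bpm


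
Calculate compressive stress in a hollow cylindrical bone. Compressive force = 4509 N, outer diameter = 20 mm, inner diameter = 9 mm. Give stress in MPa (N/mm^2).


A = pi*(r_o^2 - r_i^2)
r_o = 10 mm, r_i = 4.5 mm
A = 250.542 mm^2
sigma = F/A = 4509 / 250.542
sigma = 18 MPa


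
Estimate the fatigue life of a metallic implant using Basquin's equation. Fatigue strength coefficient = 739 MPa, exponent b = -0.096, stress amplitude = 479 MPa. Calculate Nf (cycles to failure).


sigma_a = sigma_f' * (2Nf)^b
2Nf = (sigma_a/sigma_f')^(1/b)
2Nf = (479/739)^(1/-0.096)
2Nf = 91.527437
Nf = 45.76


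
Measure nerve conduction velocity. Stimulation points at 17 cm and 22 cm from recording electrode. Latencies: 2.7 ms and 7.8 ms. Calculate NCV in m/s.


Distance = (22 - 17) / 100 = 0.05 m
dt = (7.8 - 2.7) / 1000 = 0.0051 s
NCV = dist / dt = 9.804 m/s


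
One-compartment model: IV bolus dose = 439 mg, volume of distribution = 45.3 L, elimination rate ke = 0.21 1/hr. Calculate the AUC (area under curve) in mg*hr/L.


C0 = Dose/Vd = 439/45.3 = 9.69095 mg/L
AUC = C0/ke = 9.69095/0.21
AUC = 46.15 mg*hr/L


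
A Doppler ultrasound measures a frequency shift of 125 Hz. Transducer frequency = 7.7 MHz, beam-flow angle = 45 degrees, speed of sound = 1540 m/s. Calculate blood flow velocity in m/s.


v = fd * c / (2 * f0 * cos(theta))
v = 125 * 1540 / (2 * 7.7000e+06 * cos(45))
v = 0.01768 m/s


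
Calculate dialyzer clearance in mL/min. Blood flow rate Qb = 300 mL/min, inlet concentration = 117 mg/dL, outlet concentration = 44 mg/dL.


K = Qb * (Cb_in - Cb_out) / Cb_in
K = 300 * (117 - 44) / 117
K = 187.2 mL/min


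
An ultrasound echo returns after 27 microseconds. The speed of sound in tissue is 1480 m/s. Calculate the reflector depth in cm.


depth = c * t / 2
t = 27 us = 2.7000e-05 s
depth = 1480 * 2.7000e-05 / 2
depth = 0.01998 m = 1.998 cm


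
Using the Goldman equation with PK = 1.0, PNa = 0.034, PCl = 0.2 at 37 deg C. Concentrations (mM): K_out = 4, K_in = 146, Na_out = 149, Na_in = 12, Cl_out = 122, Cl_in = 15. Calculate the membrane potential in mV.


Vm = (RT/F)*ln((PK*Ko + PNa*Nao + PCl*Cli)/(PK*Ki + PNa*Nai + PCl*Clo))
Numer = 12.066, Denom = 170.808
Vm = -70.83 mV


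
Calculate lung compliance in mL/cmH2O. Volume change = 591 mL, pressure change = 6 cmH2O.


C = dV / dP
C = 591 / 6
C = 98.5 mL/cmH2O


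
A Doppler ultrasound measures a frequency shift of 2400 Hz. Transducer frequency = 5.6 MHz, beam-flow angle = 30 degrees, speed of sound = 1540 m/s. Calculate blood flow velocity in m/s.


v = fd * c / (2 * f0 * cos(theta))
v = 2400 * 1540 / (2 * 5.6000e+06 * cos(30))
v = 0.3811 m/s


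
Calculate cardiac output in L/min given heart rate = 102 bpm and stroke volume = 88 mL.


CO = HR * SV
CO = 102 * 88 / 1000
CO = 8.976 L/min


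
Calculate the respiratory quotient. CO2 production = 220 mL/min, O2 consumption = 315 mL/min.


RQ = VCO2 / VO2
RQ = 220 / 315
RQ = 0.6984


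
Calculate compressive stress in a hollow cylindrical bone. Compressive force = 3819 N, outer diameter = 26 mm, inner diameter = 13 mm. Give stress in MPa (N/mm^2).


A = pi*(r_o^2 - r_i^2)
r_o = 13 mm, r_i = 6.5 mm
A = 398.197 mm^2
sigma = F/A = 3819 / 398.197
sigma = 9.591 MPa


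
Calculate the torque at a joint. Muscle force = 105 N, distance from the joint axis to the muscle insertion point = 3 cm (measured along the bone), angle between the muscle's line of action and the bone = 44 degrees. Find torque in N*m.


Torque = F * d * sin(theta)   (moment arm = d*sin(theta))
d = 3 cm = 0.03 m
Torque = 105 * 0.03 * sin(44)
Torque = 2.188 N*m


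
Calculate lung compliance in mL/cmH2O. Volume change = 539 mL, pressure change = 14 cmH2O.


C = dV / dP
C = 539 / 14
C = 38.5 mL/cmH2O


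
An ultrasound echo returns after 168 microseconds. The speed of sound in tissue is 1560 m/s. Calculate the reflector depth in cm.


depth = c * t / 2
t = 168 us = 1.6800e-04 s
depth = 1560 * 1.6800e-04 / 2
depth = 0.13104 m = 13.104 cm


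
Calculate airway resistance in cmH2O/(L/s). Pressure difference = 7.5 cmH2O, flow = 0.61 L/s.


R = dP / flow
R = 7.5 / 0.61
R = 12.3 cmH2O/(L/s)


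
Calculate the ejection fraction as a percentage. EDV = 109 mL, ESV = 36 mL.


SV = EDV - ESV = 109 - 36 = 73 mL
EF = SV/EDV * 100 = 73/109 * 100
EF = 66.97%


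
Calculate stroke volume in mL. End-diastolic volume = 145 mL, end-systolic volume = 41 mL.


SV = EDV - ESV
SV = 145 - 41
SV = 104 mL


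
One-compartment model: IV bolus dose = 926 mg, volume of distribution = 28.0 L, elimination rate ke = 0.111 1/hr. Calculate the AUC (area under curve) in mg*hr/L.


C0 = Dose/Vd = 926/28.0 = 33.0714 mg/L
AUC = C0/ke = 33.0714/0.111
AUC = 297.9 mg*hr/L


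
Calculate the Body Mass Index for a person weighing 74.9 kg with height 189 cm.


BMI = weight / height^2
height = 189 cm = 1.89 m
BMI = 74.9 / 1.89^2
BMI = 20.97 kg/m^2


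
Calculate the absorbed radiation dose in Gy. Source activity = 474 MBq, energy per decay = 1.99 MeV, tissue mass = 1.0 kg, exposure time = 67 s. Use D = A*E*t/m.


A = 474 MBq = 4.7400e+08 Bq
E = 1.99 MeV = 3.18798e-13 J
D = A*E*t/m = 4.7400e+08*3.18798e-13*67/1.0
D = 0.01012 Gy


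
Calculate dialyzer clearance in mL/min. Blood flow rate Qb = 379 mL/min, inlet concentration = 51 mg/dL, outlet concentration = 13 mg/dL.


K = Qb * (Cb_in - Cb_out) / Cb_in
K = 379 * (51 - 13) / 51
K = 282.4 mL/min


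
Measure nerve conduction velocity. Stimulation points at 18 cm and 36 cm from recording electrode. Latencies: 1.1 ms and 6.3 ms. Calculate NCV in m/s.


Distance = (36 - 18) / 100 = 0.18 m
dt = (6.3 - 1.1) / 1000 = 0.0052 s
NCV = dist / dt = 34.62 m/s


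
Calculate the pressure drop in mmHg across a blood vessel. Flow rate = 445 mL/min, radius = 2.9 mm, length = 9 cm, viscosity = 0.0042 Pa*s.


dP = 8*mu*L*Q / (pi*r^4)
Q = 445 mL/min = 7.41667e-06 m^3/s
dP = 100.937 Pa = 100.937 / 133.322 mmHg = 0.7571 mmHg


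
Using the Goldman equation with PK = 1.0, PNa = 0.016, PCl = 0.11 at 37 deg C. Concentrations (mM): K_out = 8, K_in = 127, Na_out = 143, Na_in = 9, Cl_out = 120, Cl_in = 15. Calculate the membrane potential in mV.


Vm = (RT/F)*ln((PK*Ko + PNa*Nao + PCl*Cli)/(PK*Ki + PNa*Nai + PCl*Clo))
Numer = 11.938, Denom = 140.344
Vm = -65.86 mV


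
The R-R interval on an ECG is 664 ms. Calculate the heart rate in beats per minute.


HR = 60 / RR_interval(s)
RR = 664 ms = 0.664 s
HR = 60 / 0.664 = 90.36 bpm


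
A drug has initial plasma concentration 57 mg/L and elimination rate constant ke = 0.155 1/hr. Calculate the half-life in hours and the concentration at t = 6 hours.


t_half = ln(2) / ke = 0.693147 / 0.155 = 4.472 hr
C(t) = C0 * exp(-ke*t) = 57 * exp(-0.155*6)
C(6) = 22.49 mg/L


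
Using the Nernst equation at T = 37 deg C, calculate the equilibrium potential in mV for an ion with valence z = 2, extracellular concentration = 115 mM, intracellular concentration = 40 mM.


E = (RT/(zF)) * ln(C_out/C_in)
T = 37 + 273.15 = 310.15 K
E = (8.314 * 310.15 / (2 * 96485)) * ln(115/40)
E = 14.11 mV


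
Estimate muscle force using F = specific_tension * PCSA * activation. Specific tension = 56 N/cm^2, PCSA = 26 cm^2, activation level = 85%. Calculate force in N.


F = sigma * PCSA * activation
F = 56 * 26 * 0.85
F = 1238 N


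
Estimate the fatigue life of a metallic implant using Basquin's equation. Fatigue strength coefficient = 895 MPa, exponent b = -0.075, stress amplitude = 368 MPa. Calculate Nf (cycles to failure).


sigma_a = sigma_f' * (2Nf)^b
2Nf = (sigma_a/sigma_f')^(1/b)
2Nf = (368/895)^(1/-0.075)
2Nf = 140067.13
Nf = 7.003e+04


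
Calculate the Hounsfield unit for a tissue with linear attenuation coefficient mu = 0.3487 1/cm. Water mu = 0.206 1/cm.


HU = ((mu_tissue - mu_water) / mu_water) * 1000
HU = ((0.3487 - 0.206) / 0.206) * 1000
HU = 692.7


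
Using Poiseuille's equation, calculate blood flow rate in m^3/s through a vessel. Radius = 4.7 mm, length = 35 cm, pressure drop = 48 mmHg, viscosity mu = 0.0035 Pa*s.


Q = pi*r^4*dP / (8*mu*L)
r = 0.0047 m, L = 0.35 m
dP = 48 mmHg = 6399.456 Pa
Q = 0.001001 m^3/s


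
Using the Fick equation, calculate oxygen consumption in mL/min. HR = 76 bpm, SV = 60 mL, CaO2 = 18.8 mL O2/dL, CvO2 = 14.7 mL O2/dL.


CO = HR*SV = 76*60/1000 = 4.56 L/min
a-v O2 diff = 18.8 - 14.7 = 4.1 mL/dL
VO2 = CO * (CaO2-CvO2) * 10 dL/L
VO2 = 4.56 * 4.1 * 10
VO2 = 187 mL/min


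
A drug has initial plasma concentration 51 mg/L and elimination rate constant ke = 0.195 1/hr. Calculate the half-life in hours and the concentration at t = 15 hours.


t_half = ln(2) / ke = 0.693147 / 0.195 = 3.555 hr
C(t) = C0 * exp(-ke*t) = 51 * exp(-0.195*15)
C(15) = 2.737 mg/L


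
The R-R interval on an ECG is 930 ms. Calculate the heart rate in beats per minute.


HR = 60 / RR_interval(s)
RR = 930 ms = 0.93 s
HR = 60 / 0.93 = 64.52 bpm


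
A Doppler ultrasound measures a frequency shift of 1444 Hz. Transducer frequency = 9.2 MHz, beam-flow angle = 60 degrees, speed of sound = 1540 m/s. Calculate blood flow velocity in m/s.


v = fd * c / (2 * f0 * cos(theta))
v = 1444 * 1540 / (2 * 9.2000e+06 * cos(60))
v = 0.2417 m/s


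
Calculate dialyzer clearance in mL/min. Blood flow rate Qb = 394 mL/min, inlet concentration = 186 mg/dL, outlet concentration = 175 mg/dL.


K = Qb * (Cb_in - Cb_out) / Cb_in
K = 394 * (186 - 175) / 186
K = 23.3 mL/min


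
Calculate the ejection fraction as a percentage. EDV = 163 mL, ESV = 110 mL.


SV = EDV - ESV = 163 - 110 = 53 mL
EF = SV/EDV * 100 = 53/163 * 100
EF = 32.52%


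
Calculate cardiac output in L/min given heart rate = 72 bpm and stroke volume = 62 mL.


CO = HR * SV
CO = 72 * 62 / 1000
CO = 4.464 L/min


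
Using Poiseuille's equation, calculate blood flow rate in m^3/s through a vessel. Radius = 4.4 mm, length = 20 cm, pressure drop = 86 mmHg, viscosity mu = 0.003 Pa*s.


Q = pi*r^4*dP / (8*mu*L)
r = 0.0044 m, L = 0.2 m
dP = 86 mmHg = 11465.692 Pa
Q = 0.002813 m^3/s


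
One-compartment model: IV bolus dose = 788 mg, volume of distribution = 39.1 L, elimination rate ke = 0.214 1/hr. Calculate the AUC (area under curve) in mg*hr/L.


C0 = Dose/Vd = 788/39.1 = 20.1535 mg/L
AUC = C0/ke = 20.1535/0.214
AUC = 94.18 mg*hr/L


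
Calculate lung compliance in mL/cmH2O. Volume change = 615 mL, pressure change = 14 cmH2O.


C = dV / dP
C = 615 / 14
C = 43.93 mL/cmH2O


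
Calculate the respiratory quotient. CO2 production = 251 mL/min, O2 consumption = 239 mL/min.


RQ = VCO2 / VO2
RQ = 251 / 239
RQ = 1.05


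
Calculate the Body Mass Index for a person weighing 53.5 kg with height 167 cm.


BMI = weight / height^2
height = 167 cm = 1.67 m
BMI = 53.5 / 1.67^2
BMI = 19.18 kg/m^2


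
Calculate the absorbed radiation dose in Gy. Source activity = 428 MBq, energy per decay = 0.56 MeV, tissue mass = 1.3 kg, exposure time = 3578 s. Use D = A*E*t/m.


A = 428 MBq = 4.2800e+08 Bq
E = 0.56 MeV = 8.9712e-14 J
D = A*E*t/m = 4.2800e+08*8.9712e-14*3578/1.3
D = 0.1057 Gy


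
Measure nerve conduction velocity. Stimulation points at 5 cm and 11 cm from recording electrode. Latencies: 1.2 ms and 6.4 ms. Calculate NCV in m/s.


Distance = (11 - 5) / 100 = 0.06 m
dt = (6.4 - 1.2) / 1000 = 0.0052 s
NCV = dist / dt = 11.54 m/s


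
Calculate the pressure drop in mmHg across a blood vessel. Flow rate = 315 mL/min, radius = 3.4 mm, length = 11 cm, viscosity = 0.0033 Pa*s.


dP = 8*mu*L*Q / (pi*r^4)
Q = 315 mL/min = 5.25e-06 m^3/s
dP = 36.3154 Pa = 36.3154 / 133.322 mmHg = 0.2724 mmHg


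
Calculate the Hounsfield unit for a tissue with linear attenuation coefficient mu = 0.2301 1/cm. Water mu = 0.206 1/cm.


HU = ((mu_tissue - mu_water) / mu_water) * 1000
HU = ((0.2301 - 0.206) / 0.206) * 1000
HU = 117


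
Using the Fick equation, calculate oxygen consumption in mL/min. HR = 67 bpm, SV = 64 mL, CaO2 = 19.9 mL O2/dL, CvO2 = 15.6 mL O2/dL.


CO = HR*SV = 67*64/1000 = 4.288 L/min
a-v O2 diff = 19.9 - 15.6 = 4.3 mL/dL
VO2 = CO * (CaO2-CvO2) * 10 dL/L
VO2 = 4.288 * 4.3 * 10
VO2 = 184.4 mL/min


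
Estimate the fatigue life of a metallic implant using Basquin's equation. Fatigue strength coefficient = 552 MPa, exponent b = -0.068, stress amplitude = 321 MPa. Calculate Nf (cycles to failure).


sigma_a = sigma_f' * (2Nf)^b
2Nf = (sigma_a/sigma_f')^(1/b)
2Nf = (321/552)^(1/-0.068)
2Nf = 2899.1145
Nf = 1450


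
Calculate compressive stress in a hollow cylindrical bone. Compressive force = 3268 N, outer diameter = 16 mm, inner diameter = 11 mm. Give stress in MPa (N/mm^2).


A = pi*(r_o^2 - r_i^2)
r_o = 8 mm, r_i = 5.5 mm
A = 106.029 mm^2
sigma = F/A = 3268 / 106.029
sigma = 30.82 MPa


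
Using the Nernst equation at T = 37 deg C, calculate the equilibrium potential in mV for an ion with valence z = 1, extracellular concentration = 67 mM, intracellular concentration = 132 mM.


E = (RT/(zF)) * ln(C_out/C_in)
T = 37 + 273.15 = 310.15 K
E = (8.314 * 310.15 / (1 * 96485)) * ln(67/132)
E = -18.12 mV


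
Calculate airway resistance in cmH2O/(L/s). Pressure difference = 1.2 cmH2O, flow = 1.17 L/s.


R = dP / flow
R = 1.2 / 1.17
R = 1.026 cmH2O/(L/s)


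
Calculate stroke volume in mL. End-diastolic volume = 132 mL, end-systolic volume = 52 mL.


SV = EDV - ESV
SV = 132 - 52
SV = 80 mL


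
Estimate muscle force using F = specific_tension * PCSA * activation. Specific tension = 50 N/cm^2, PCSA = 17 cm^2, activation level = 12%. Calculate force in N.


F = sigma * PCSA * activation
F = 50 * 17 * 0.12
F = 102 N


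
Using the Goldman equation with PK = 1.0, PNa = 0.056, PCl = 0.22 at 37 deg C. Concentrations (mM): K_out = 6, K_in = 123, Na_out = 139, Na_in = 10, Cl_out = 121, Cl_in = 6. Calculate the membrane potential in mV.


Vm = (RT/F)*ln((PK*Ko + PNa*Nao + PCl*Cli)/(PK*Ki + PNa*Nai + PCl*Clo))
Numer = 15.104, Denom = 150.18
Vm = -61.38 mV


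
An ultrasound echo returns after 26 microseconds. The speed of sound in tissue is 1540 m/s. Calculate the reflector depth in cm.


depth = c * t / 2
t = 26 us = 2.6000e-05 s
depth = 1540 * 2.6000e-05 / 2
depth = 0.02002 m = 2.002 cm


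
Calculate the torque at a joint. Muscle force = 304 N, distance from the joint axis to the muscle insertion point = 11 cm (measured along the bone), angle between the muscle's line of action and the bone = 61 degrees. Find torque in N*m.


Torque = F * d * sin(theta)   (moment arm = d*sin(theta))
d = 11 cm = 0.11 m
Torque = 304 * 0.11 * sin(61)
Torque = 29.25 N*m


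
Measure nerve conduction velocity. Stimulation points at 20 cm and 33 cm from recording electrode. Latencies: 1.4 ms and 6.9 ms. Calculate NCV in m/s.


Distance = (33 - 20) / 100 = 0.13 m
dt = (6.9 - 1.4) / 1000 = 0.0055 s
NCV = dist / dt = 23.64 m/s


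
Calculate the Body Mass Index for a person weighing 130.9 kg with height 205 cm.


BMI = weight / height^2
height = 205 cm = 2.05 m
BMI = 130.9 / 2.05^2
BMI = 31.15 kg/m^2


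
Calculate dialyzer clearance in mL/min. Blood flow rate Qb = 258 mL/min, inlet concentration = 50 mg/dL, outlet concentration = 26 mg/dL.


K = Qb * (Cb_in - Cb_out) / Cb_in
K = 258 * (50 - 26) / 50
K = 123.8 mL/min


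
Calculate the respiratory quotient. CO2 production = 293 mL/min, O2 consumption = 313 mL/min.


RQ = VCO2 / VO2
RQ = 293 / 313
RQ = 0.9361


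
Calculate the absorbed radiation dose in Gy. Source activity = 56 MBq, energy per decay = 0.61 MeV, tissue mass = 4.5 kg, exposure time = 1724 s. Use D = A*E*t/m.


A = 56 MBq = 5.6000e+07 Bq
E = 0.61 MeV = 9.7722e-14 J
D = A*E*t/m = 5.6000e+07*9.7722e-14*1724/4.5
D = 0.002097 Gy


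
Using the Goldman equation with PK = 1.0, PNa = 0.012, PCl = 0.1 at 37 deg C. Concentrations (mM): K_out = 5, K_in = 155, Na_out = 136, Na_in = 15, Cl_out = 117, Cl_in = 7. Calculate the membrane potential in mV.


Vm = (RT/F)*ln((PK*Ko + PNa*Nao + PCl*Cli)/(PK*Ki + PNa*Nai + PCl*Clo))
Numer = 7.332, Denom = 166.88
Vm = -83.52 mV


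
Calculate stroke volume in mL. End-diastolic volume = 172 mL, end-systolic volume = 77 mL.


SV = EDV - ESV
SV = 172 - 77
SV = 95 mL


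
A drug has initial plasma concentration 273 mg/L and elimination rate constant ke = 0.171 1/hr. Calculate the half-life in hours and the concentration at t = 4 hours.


t_half = ln(2) / ke = 0.693147 / 0.171 = 4.053 hr
C(t) = C0 * exp(-ke*t) = 273 * exp(-0.171*4)
C(4) = 137.8 mg/L


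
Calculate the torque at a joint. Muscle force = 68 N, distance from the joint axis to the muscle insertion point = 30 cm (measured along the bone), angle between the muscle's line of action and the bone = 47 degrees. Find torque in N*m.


Torque = F * d * sin(theta)   (moment arm = d*sin(theta))
d = 30 cm = 0.3 m
Torque = 68 * 0.3 * sin(47)
Torque = 14.92 N*m


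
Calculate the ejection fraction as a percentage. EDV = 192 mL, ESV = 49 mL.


SV = EDV - ESV = 192 - 49 = 143 mL
EF = SV/EDV * 100 = 143/192 * 100
EF = 74.48%


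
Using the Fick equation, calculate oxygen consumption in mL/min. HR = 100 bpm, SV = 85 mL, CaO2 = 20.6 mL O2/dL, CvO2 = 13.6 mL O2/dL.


CO = HR*SV = 100*85/1000 = 8.5 L/min
a-v O2 diff = 20.6 - 13.6 = 7 mL/dL
VO2 = CO * (CaO2-CvO2) * 10 dL/L
VO2 = 8.5 * 7 * 10
VO2 = 595 mL/min


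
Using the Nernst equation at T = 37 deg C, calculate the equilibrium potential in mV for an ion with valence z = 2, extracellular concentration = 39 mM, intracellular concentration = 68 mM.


E = (RT/(zF)) * ln(C_out/C_in)
T = 37 + 273.15 = 310.15 K
E = (8.314 * 310.15 / (2 * 96485)) * ln(39/68)
E = -7.429 mV


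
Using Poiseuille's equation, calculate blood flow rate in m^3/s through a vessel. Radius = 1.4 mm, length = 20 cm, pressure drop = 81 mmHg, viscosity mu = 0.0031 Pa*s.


Q = pi*r^4*dP / (8*mu*L)
r = 0.0014 m, L = 0.2 m
dP = 81 mmHg = 10799.082 Pa
Q = 2.6276e-05 m^3/s


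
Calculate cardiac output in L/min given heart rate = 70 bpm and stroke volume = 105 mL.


CO = HR * SV
CO = 70 * 105 / 1000
CO = 7.35 L/min


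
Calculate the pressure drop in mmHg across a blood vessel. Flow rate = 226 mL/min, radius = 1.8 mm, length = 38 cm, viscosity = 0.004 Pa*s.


dP = 8*mu*L*Q / (pi*r^4)
Q = 226 mL/min = 3.76667e-06 m^3/s
dP = 1388.84 Pa = 1388.84 / 133.322 mmHg = 10.42 mmHg


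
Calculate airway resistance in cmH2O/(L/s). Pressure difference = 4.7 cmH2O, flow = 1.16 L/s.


R = dP / flow
R = 4.7 / 1.16
R = 4.052 cmH2O/(L/s)


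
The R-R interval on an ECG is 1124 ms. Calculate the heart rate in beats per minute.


HR = 60 / RR_interval(s)
RR = 1124 ms = 1.124 s
HR = 60 / 1.124 = 53.38 bpm


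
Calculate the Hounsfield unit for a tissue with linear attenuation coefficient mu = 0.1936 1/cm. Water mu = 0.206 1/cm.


HU = ((mu_tissue - mu_water) / mu_water) * 1000
HU = ((0.1936 - 0.206) / 0.206) * 1000
HU = -60.19


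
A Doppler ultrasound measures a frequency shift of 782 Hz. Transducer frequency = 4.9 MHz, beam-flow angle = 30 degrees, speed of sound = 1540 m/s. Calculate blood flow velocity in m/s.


v = fd * c / (2 * f0 * cos(theta))
v = 782 * 1540 / (2 * 4.9000e+06 * cos(30))
v = 0.1419 m/s


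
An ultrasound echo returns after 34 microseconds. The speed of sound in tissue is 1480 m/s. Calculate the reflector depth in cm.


depth = c * t / 2
t = 34 us = 3.4000e-05 s
depth = 1480 * 3.4000e-05 / 2
depth = 0.02516 m = 2.516 cm


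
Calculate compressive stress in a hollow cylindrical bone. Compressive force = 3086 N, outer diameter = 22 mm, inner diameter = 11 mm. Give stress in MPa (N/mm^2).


A = pi*(r_o^2 - r_i^2)
r_o = 11 mm, r_i = 5.5 mm
A = 285.1 mm^2
sigma = F/A = 3086 / 285.1
sigma = 10.82 MPa


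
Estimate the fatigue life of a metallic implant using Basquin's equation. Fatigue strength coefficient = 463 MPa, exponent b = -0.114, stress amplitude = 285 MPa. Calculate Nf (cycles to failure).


sigma_a = sigma_f' * (2Nf)^b
2Nf = (sigma_a/sigma_f')^(1/b)
2Nf = (285/463)^(1/-0.114)
2Nf = 70.560647
Nf = 35.28


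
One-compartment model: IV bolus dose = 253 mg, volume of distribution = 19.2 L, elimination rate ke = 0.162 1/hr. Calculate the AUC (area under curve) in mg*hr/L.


C0 = Dose/Vd = 253/19.2 = 13.1771 mg/L
AUC = C0/ke = 13.1771/0.162
AUC = 81.34 mg*hr/L


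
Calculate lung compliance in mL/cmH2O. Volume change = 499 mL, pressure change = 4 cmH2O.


C = dV / dP
C = 499 / 4
C = 124.8 mL/cmH2O


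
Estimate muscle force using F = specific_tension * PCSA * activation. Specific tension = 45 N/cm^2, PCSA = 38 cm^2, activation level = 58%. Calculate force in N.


F = sigma * PCSA * activation
F = 45 * 38 * 0.58
F = 991.8 N


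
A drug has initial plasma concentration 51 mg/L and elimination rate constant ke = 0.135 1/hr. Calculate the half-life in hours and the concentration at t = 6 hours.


t_half = ln(2) / ke = 0.693147 / 0.135 = 5.134 hr
C(t) = C0 * exp(-ke*t) = 51 * exp(-0.135*6)
C(6) = 22.69 mg/L


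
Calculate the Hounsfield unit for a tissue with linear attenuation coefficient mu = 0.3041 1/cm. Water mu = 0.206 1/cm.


HU = ((mu_tissue - mu_water) / mu_water) * 1000
HU = ((0.3041 - 0.206) / 0.206) * 1000
HU = 476.2


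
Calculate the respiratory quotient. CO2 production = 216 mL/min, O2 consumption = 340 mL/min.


RQ = VCO2 / VO2
RQ = 216 / 340
RQ = 0.6353


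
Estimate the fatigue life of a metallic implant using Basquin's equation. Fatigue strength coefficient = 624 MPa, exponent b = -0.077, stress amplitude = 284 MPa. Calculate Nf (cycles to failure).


sigma_a = sigma_f' * (2Nf)^b
2Nf = (sigma_a/sigma_f')^(1/b)
2Nf = (284/624)^(1/-0.077)
2Nf = 27530.964
Nf = 1.377e+04


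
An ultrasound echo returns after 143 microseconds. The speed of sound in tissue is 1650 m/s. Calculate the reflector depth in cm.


depth = c * t / 2
t = 143 us = 1.4300e-04 s
depth = 1650 * 1.4300e-04 / 2
depth = 0.117975 m = 11.7975 cm


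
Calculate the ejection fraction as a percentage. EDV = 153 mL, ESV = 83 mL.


SV = EDV - ESV = 153 - 83 = 70 mL
EF = SV/EDV * 100 = 70/153 * 100
EF = 45.75%


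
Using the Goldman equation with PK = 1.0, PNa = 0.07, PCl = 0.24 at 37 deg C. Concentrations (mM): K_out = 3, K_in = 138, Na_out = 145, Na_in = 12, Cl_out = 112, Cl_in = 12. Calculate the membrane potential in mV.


Vm = (RT/F)*ln((PK*Ko + PNa*Nao + PCl*Cli)/(PK*Ki + PNa*Nai + PCl*Clo))
Numer = 16.03, Denom = 165.72
Vm = -62.43 mV


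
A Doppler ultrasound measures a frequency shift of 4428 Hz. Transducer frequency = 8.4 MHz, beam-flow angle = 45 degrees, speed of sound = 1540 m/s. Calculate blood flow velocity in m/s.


v = fd * c / (2 * f0 * cos(theta))
v = 4428 * 1540 / (2 * 8.4000e+06 * cos(45))
v = 0.574 m/s


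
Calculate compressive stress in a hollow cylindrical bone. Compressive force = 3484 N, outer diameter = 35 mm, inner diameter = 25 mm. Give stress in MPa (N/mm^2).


A = pi*(r_o^2 - r_i^2)
r_o = 17.5 mm, r_i = 12.5 mm
A = 471.239 mm^2
sigma = F/A = 3484 / 471.239
sigma = 7.393 MPa


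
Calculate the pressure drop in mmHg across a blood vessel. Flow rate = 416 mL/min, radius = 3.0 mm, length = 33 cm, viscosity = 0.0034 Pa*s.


dP = 8*mu*L*Q / (pi*r^4)
Q = 416 mL/min = 6.93333e-06 m^3/s
dP = 244.562 Pa = 244.562 / 133.322 mmHg = 1.834 mmHg


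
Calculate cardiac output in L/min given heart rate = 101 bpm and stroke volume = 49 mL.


CO = HR * SV
CO = 101 * 49 / 1000
CO = 4.949 L/min


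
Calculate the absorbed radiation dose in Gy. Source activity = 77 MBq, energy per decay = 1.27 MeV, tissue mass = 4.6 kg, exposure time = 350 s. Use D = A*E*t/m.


A = 77 MBq = 7.7000e+07 Bq
E = 1.27 MeV = 2.03454e-13 J
D = A*E*t/m = 7.7000e+07*2.03454e-13*350/4.6
D = 0.001192 Gy


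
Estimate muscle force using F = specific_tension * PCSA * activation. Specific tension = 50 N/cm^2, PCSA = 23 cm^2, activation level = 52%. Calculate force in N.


F = sigma * PCSA * activation
F = 50 * 23 * 0.52
F = 598 N


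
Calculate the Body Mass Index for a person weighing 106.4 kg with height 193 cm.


BMI = weight / height^2
height = 193 cm = 1.93 m
BMI = 106.4 / 1.93^2
BMI = 28.56 kg/m^2


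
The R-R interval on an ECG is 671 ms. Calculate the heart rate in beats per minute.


HR = 60 / RR_interval(s)
RR = 671 ms = 0.671 s
HR = 60 / 0.671 = 89.42 bpm


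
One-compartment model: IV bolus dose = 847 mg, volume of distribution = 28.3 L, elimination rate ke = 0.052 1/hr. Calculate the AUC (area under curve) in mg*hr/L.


C0 = Dose/Vd = 847/28.3 = 29.9293 mg/L
AUC = C0/ke = 29.9293/0.052
AUC = 575.6 mg*hr/L


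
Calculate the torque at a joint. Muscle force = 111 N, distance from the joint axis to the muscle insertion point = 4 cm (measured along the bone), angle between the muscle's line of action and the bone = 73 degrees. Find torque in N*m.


Torque = F * d * sin(theta)   (moment arm = d*sin(theta))
d = 4 cm = 0.04 m
Torque = 111 * 0.04 * sin(73)
Torque = 4.246 N*m


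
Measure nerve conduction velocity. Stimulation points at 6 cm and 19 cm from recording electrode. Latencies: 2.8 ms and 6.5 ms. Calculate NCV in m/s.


Distance = (19 - 6) / 100 = 0.13 m
dt = (6.5 - 2.8) / 1000 = 0.0037 s
NCV = dist / dt = 35.14 m/s


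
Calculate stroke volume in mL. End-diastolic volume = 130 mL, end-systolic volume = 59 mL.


SV = EDV - ESV
SV = 130 - 59
SV = 71 mL


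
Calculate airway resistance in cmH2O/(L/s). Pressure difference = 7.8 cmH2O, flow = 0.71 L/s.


R = dP / flow
R = 7.8 / 0.71
R = 10.99 cmH2O/(L/s)


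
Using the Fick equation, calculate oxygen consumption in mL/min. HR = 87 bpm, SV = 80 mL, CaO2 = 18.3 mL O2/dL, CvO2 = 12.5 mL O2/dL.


CO = HR*SV = 87*80/1000 = 6.96 L/min
a-v O2 diff = 18.3 - 12.5 = 5.8 mL/dL
VO2 = CO * (CaO2-CvO2) * 10 dL/L
VO2 = 6.96 * 5.8 * 10
VO2 = 403.7 mL/min


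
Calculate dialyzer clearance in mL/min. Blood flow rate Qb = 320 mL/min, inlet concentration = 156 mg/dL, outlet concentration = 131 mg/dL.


K = Qb * (Cb_in - Cb_out) / Cb_in
K = 320 * (156 - 131) / 156
K = 51.28 mL/min


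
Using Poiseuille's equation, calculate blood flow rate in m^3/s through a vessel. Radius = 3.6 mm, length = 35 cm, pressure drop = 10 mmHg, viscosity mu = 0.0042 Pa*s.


Q = pi*r^4*dP / (8*mu*L)
r = 0.0036 m, L = 0.35 m
dP = 10 mmHg = 1333.22 Pa
Q = 5.9821e-05 m^3/s


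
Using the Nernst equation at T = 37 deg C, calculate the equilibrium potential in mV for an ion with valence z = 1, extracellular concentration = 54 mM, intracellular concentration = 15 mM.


E = (RT/(zF)) * ln(C_out/C_in)
T = 37 + 273.15 = 310.15 K
E = (8.314 * 310.15 / (1 * 96485)) * ln(54/15)
E = 34.23 mV


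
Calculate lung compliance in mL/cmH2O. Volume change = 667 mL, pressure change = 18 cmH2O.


C = dV / dP
C = 667 / 18
C = 37.06 mL/cmH2O


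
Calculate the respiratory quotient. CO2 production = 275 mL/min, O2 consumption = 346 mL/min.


RQ = VCO2 / VO2
RQ = 275 / 346
RQ = 0.7948


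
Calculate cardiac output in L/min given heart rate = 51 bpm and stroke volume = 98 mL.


CO = HR * SV
CO = 51 * 98 / 1000
CO = 4.998 L/min


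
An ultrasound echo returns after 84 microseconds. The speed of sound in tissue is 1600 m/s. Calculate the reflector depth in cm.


depth = c * t / 2
t = 84 us = 8.4000e-05 s
depth = 1600 * 8.4000e-05 / 2
depth = 0.0672 m = 6.72 cm


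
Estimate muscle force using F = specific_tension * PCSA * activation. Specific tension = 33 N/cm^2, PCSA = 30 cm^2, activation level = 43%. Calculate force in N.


F = sigma * PCSA * activation
F = 33 * 30 * 0.43
F = 425.7 N


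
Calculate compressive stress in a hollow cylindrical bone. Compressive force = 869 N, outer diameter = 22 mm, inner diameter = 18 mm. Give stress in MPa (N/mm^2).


A = pi*(r_o^2 - r_i^2)
r_o = 11 mm, r_i = 9 mm
A = 125.664 mm^2
sigma = F/A = 869 / 125.664
sigma = 6.915 MPa


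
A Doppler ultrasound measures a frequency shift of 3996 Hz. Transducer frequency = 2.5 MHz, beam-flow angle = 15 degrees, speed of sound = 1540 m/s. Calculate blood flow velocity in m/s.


v = fd * c / (2 * f0 * cos(theta))
v = 3996 * 1540 / (2 * 2.5000e+06 * cos(15))
v = 1.274 m/s


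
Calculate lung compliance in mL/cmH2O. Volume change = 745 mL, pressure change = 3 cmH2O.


C = dV / dP
C = 745 / 3
C = 248.3 mL/cmH2O


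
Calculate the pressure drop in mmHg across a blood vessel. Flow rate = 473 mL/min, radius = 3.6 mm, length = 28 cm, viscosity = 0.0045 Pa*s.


dP = 8*mu*L*Q / (pi*r^4)
Q = 473 mL/min = 7.88333e-06 m^3/s
dP = 150.595 Pa = 150.595 / 133.322 mmHg = 1.13 mmHg


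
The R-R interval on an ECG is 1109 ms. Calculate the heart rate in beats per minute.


HR = 60 / RR_interval(s)
RR = 1109 ms = 1.109 s
HR = 60 / 1.109 = 54.1 bpm


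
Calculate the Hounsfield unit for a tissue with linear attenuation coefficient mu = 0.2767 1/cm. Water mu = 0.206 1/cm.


HU = ((mu_tissue - mu_water) / mu_water) * 1000
HU = ((0.2767 - 0.206) / 0.206) * 1000
HU = 343.2


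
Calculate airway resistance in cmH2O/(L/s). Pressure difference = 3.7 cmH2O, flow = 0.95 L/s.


R = dP / flow
R = 3.7 / 0.95
R = 3.895 cmH2O/(L/s)


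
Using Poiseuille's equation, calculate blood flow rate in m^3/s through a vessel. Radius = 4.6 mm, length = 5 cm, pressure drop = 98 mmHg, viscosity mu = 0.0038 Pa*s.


Q = pi*r^4*dP / (8*mu*L)
r = 0.0046 m, L = 0.05 m
dP = 98 mmHg = 13065.556 Pa
Q = 0.01209 m^3/s


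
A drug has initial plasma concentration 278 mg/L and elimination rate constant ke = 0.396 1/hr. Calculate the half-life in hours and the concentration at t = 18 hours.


t_half = ln(2) / ke = 0.693147 / 0.396 = 1.75 hr
C(t) = C0 * exp(-ke*t) = 278 * exp(-0.396*18)
C(18) = 0.223 mg/L


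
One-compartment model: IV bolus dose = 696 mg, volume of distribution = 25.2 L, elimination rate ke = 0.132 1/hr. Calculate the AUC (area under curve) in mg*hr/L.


C0 = Dose/Vd = 696/25.2 = 27.619 mg/L
AUC = C0/ke = 27.619/0.132
AUC = 209.2 mg*hr/L


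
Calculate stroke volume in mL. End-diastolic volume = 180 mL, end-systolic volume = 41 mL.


SV = EDV - ESV
SV = 180 - 41
SV = 139 mL


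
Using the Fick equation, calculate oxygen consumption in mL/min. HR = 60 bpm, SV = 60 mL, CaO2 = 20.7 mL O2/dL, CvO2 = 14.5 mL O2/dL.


CO = HR*SV = 60*60/1000 = 3.6 L/min
a-v O2 diff = 20.7 - 14.5 = 6.2 mL/dL
VO2 = CO * (CaO2-CvO2) * 10 dL/L
VO2 = 3.6 * 6.2 * 10
VO2 = 223.2 mL/min


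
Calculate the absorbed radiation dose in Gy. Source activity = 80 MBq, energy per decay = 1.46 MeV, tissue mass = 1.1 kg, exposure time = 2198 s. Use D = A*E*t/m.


A = 80 MBq = 8.0000e+07 Bq
E = 1.46 MeV = 2.33892e-13 J
D = A*E*t/m = 8.0000e+07*2.33892e-13*2198/1.1
D = 0.03739 Gy


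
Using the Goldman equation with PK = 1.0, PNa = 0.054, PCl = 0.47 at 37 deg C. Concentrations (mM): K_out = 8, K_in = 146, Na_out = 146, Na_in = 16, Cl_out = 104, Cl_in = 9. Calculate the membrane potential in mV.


Vm = (RT/F)*ln((PK*Ko + PNa*Nao + PCl*Cli)/(PK*Ki + PNa*Nai + PCl*Clo))
Numer = 20.114, Denom = 195.744
Vm = -60.81 mV


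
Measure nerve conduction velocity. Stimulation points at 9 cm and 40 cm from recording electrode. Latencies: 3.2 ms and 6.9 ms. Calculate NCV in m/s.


Distance = (40 - 9) / 100 = 0.31 m
dt = (6.9 - 3.2) / 1000 = 0.0037 s
NCV = dist / dt = 83.78 m/s


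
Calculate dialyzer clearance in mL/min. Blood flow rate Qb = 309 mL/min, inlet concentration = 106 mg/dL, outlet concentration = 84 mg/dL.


K = Qb * (Cb_in - Cb_out) / Cb_in
K = 309 * (106 - 84) / 106
K = 64.13 mL/min


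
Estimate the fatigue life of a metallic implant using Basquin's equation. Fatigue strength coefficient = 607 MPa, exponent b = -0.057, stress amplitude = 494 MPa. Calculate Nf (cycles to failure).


sigma_a = sigma_f' * (2Nf)^b
2Nf = (sigma_a/sigma_f')^(1/b)
2Nf = (494/607)^(1/-0.057)
2Nf = 37.111136
Nf = 18.56


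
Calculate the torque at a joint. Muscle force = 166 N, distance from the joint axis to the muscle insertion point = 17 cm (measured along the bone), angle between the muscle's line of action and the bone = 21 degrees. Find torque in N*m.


Torque = F * d * sin(theta)   (moment arm = d*sin(theta))
d = 17 cm = 0.17 m
Torque = 166 * 0.17 * sin(21)
Torque = 10.11 N*m


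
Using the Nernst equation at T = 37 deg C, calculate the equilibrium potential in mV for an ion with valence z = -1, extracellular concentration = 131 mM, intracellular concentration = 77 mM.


E = (RT/(zF)) * ln(C_out/C_in)
T = 37 + 273.15 = 310.15 K
E = (8.314 * 310.15 / (-1 * 96485)) * ln(131/77)
E = -14.2 mV


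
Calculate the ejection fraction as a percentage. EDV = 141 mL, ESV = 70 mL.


SV = EDV - ESV = 141 - 70 = 71 mL
EF = SV/EDV * 100 = 71/141 * 100
EF = 50.35%


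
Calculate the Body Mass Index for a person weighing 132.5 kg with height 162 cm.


BMI = weight / height^2
height = 162 cm = 1.62 m
BMI = 132.5 / 1.62^2
BMI = 50.49 kg/m^2


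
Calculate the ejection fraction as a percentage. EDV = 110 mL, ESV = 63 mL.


SV = EDV - ESV = 110 - 63 = 47 mL
EF = SV/EDV * 100 = 47/110 * 100
EF = 42.73%


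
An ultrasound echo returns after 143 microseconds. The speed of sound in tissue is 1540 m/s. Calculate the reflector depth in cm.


depth = c * t / 2
t = 143 us = 1.4300e-04 s
depth = 1540 * 1.4300e-04 / 2
depth = 0.11011 m = 11.011 cm


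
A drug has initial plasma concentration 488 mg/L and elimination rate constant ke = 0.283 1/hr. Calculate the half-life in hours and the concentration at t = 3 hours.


t_half = ln(2) / ke = 0.693147 / 0.283 = 2.449 hr
C(t) = C0 * exp(-ke*t) = 488 * exp(-0.283*3)
C(3) = 208.8 mg/L


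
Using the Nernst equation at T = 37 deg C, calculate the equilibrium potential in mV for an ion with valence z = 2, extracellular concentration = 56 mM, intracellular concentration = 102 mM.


E = (RT/(zF)) * ln(C_out/C_in)
T = 37 + 273.15 = 310.15 K
E = (8.314 * 310.15 / (2 * 96485)) * ln(56/102)
E = -8.013 mV


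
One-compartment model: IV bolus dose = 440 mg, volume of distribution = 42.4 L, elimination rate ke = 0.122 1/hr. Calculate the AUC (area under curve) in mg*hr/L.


C0 = Dose/Vd = 440/42.4 = 10.3774 mg/L
AUC = C0/ke = 10.3774/0.122
AUC = 85.06 mg*hr/L


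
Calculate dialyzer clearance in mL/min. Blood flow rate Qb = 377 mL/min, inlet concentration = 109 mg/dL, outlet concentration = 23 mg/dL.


K = Qb * (Cb_in - Cb_out) / Cb_in
K = 377 * (109 - 23) / 109
K = 297.4 mL/min


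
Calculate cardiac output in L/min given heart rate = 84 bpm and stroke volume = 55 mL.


CO = HR * SV
CO = 84 * 55 / 1000
CO = 4.62 L/min


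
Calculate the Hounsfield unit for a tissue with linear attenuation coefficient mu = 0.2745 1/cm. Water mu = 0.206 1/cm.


HU = ((mu_tissue - mu_water) / mu_water) * 1000
HU = ((0.2745 - 0.206) / 0.206) * 1000
HU = 332.5
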